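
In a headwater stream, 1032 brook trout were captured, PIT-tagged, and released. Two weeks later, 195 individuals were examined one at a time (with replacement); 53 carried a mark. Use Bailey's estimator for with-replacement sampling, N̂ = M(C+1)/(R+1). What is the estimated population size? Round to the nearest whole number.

N ≈ 3746

N̂ = 1032·(195+1)/(53+1) = 1032·196/54 = 202272/54 ≈ 3745.8 → 3746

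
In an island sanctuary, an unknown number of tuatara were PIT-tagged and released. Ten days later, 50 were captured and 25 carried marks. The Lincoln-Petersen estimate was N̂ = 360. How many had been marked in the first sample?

M = 180

From N = M·C/R: M = N·R / C = 360·25 / 50 = 9000 / 50 = 180.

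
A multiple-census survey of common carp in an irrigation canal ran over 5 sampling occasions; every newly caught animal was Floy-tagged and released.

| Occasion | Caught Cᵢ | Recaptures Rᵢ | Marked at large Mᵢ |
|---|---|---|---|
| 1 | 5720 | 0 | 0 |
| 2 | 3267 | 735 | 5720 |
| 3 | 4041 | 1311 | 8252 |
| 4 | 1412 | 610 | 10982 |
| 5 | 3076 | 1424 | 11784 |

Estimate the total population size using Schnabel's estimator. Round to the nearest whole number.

Σ MᵢCᵢ = 0·5720 + 5720·3267 + 8252·4041 + 10982·1412 + 11784·3076 = 0 + 18687240 + 33346332 + 15506584 + 36247584 = 103787740
Σ Rᵢ = 0 + 735 + 1311 + 610 + 1424 = 4080
N̂ = 103787740 / 4080 ≈ 25438.2 → 25438

N ≈ 25,438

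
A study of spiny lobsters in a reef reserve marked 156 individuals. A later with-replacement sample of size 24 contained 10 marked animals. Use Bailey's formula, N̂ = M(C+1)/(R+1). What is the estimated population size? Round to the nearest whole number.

N̂ = 156·(24+1)/(10+1) = 156·25/11 = 3900/11 ≈ 354.5 → 355

N ≈ 355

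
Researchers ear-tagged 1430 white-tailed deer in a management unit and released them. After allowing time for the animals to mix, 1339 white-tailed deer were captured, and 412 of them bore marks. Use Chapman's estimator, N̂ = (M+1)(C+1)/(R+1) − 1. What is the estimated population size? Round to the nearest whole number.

N ≈ 4642

N̂ = (1430+1)(1339+1)/(412+1) − 1 = 1431·1340/413 − 1
= 1917540/413 − 1 ≈ 4643.0 − 1 ≈ 4642.0 → 4642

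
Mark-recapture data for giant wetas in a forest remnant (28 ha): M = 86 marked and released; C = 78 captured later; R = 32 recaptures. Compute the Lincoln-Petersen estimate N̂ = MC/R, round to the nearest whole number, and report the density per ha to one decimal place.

N̂ = 86·78/32 = 6708/32 ≈ 209.6 → 210
Density = N̂ / area = 210 / 28 ≈ 7.50 → 7.5 per ha

density ≈ 7.5 giant wetas per ha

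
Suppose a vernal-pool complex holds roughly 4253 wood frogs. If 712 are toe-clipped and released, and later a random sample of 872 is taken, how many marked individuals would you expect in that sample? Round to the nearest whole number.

expected recaptures ≈ 146

The marked fraction of the population is 712/4253, so in a sample of 872 expect C·(M/N) marked.
E[R] = 712 × 872 / 4253 = 620864 / 4253 ≈ 146.0 → 146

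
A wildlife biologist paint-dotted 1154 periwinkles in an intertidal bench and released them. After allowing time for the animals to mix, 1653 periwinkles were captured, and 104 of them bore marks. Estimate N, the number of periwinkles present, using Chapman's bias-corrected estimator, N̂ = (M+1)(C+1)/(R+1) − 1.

N̂ = (1154+1)(1653+1)/(104+1) − 1 = 1155·1654/105 − 1
= 1910370/105 − 1 = 18194 − 1 = 18193

N = 18,193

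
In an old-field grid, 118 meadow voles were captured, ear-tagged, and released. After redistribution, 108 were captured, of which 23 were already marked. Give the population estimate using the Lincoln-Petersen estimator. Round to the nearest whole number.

N ≈ 554

N = (118 × 108) / 23 = 12744 / 23 ≈ 554.1 → 554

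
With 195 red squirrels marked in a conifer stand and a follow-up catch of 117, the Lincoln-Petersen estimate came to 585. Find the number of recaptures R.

From N = M·C/R: R = M·C / N = 195·117 / 585 = 22815 / 585 = 39.

R = 39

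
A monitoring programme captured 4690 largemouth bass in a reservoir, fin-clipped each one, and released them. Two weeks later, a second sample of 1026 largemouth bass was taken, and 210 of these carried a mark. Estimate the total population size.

N = (4690 × 1026) / 210 = 4811940 / 210 = 22914

N = 22,914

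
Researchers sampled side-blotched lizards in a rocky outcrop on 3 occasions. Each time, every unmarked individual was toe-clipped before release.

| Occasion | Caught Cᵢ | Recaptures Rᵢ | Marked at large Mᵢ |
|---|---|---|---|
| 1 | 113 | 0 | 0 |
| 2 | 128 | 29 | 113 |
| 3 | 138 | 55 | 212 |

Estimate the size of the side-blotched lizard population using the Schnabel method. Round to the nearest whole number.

N ≈ 520

Σ MᵢCᵢ = 0·113 + 113·128 + 212·138 = 0 + 14464 + 29256 = 43720
Σ Rᵢ = 0 + 29 + 55 = 84
N̂ = 43720 / 84 ≈ 520.48 → 520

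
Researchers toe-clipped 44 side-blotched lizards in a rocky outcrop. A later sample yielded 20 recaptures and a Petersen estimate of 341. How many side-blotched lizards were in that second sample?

From N = M·C/R: C = N·R / M = 341·20 / 44 = 6820 / 44 = 155.

C = 155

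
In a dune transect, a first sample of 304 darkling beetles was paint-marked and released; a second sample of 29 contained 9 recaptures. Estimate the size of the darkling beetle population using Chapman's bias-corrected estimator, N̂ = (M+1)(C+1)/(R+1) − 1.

N = 914

N̂ = (304+1)(29+1)/(9+1) − 1 = 305·30/10 − 1
= 9150/10 − 1 = 915 − 1 = 914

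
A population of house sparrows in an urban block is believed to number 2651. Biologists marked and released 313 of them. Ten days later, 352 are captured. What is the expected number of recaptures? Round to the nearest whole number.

Expected recaptures E[R] = M·C / N.
E[R] = 313 × 352 / 2651 = 110176 / 2651 ≈ 41.6 → 42

expected recaptures ≈ 42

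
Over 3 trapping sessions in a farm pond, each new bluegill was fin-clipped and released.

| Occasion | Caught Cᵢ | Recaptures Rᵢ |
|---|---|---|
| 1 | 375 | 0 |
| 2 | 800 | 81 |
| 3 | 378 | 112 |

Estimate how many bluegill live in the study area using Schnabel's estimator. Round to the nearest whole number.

N ≈ 3697

Marked at large before each occasion: Mᵢ = Σⱼ<ᵢ (Cⱼ − Rⱼ) → M1=0, M2=375, M3=1094
Σ MᵢCᵢ = 0·375 + 375·800 + 1094·378 = 0 + 300000 + 413532 = 713532
Σ Rᵢ = 0 + 81 + 112 = 193
N̂ = 713532 / 193 ≈ 3697.1 → 3697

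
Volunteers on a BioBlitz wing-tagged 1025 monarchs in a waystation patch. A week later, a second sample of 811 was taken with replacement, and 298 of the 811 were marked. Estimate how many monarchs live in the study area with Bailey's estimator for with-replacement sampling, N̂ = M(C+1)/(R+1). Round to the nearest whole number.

N ≈ 2784

N̂ = 1025·(811+1)/(298+1) = 1025·812/299 = 832300/299 ≈ 2783.6 → 2784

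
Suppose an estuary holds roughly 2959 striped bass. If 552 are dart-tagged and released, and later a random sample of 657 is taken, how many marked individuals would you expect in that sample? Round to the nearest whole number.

Expected recaptures E[R] = M·C / N.
E[R] = 552 × 657 / 2959 = 362664 / 2959 ≈ 122.6 → 123

expected recaptures ≈ 123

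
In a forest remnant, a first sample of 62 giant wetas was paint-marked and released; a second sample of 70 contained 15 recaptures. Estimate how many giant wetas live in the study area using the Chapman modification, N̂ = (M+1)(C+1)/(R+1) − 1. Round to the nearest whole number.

N̂ = (62+1)(70+1)/(15+1) − 1 = 63·71/16 − 1
= 4473/16 − 1 ≈ 279.6 − 1 ≈ 278.6 → 279

N ≈ 279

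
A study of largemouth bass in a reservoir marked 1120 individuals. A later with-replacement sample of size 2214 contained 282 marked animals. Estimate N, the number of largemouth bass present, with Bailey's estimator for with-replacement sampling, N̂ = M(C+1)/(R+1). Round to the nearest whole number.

N̂ = 1120·(2214+1)/(282+1) = 1120·2215/283 = 2480800/283 ≈ 8766.1 → 8766

N ≈ 8766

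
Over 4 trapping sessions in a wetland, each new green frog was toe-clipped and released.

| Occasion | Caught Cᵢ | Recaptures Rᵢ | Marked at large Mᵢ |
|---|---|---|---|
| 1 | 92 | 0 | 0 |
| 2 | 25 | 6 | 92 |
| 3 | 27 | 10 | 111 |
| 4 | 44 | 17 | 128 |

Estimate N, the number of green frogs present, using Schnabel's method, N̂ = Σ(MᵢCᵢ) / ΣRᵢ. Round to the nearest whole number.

Σ MᵢCᵢ = 0·92 + 92·25 + 111·27 + 128·44 = 0 + 2300 + 2997 + 5632 = 10929
Σ Rᵢ = 0 + 6 + 10 + 17 = 33
N̂ = 10929 / 33 ≈ 331.2 → 331

N ≈ 331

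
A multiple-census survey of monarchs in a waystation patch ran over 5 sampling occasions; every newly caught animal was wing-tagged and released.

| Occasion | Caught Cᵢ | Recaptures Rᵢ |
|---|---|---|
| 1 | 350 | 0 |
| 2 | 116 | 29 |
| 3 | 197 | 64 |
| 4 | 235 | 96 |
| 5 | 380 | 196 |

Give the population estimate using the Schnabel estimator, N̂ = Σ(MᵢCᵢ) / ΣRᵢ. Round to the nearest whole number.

N ≈ 1377

Marked at large before each occasion: Mᵢ = Σⱼ<ᵢ (Cⱼ − Rⱼ) → M1=0, M2=350, M3=437, M4=570, M5=709
Σ MᵢCᵢ = 0·350 + 350·116 + 437·197 + 570·235 + 709·380 = 0 + 40600 + 86089 + 133950 + 269420 = 530059
Σ Rᵢ = 0 + 29 + 64 + 96 + 196 = 385
N̂ = 530059 / 385 ≈ 1376.8 → 1377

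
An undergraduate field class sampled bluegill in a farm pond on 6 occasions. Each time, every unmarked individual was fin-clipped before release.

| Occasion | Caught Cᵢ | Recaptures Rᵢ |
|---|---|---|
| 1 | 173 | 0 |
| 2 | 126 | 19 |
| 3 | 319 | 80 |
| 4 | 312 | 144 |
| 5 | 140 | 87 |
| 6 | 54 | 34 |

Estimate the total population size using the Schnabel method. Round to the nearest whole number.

Marked at large before each occasion: Mᵢ = Σⱼ<ᵢ (Cⱼ − Rⱼ) → M1=0, M2=173, M3=280, M4=519, M5=687, M6=740
Σ MᵢCᵢ = 0·173 + 173·126 + 280·319 + 519·312 + 687·140 + 740·54 = 0 + 21798 + 89320 + 161928 + 96180 + 39960 = 409186
Σ Rᵢ = 0 + 19 + 80 + 144 + 87 + 34 = 364
N̂ = 409186 / 364 ≈ 1124.1 → 1124

N ≈ 1124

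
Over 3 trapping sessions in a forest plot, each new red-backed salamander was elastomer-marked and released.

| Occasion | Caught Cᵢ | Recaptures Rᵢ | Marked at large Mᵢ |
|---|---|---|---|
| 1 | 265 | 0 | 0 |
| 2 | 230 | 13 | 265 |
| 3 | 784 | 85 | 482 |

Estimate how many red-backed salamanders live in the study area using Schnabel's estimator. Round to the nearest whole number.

N ≈ 4478

Σ MᵢCᵢ = 0·265 + 265·230 + 482·784 = 0 + 60950 + 377888 = 438838
Σ Rᵢ = 0 + 13 + 85 = 98
N̂ = 438838 / 98 ≈ 4477.9 → 4478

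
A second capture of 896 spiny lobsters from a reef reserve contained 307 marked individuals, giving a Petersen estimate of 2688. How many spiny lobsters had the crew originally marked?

From N = M·C/R: M = N·R / C = 2688·307 / 896 = 825216 / 896 = 921.

M = 921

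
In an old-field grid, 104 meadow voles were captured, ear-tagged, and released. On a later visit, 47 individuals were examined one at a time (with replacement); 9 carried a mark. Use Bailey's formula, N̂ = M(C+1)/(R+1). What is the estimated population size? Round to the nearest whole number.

N ≈ 499

N̂ = 104·(47+1)/(9+1) = 104·48/10 = 4992/10 ≈ 499.2 → 499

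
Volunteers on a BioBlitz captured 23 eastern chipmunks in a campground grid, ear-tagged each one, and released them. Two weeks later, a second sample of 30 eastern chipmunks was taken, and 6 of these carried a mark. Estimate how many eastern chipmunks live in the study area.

N = 115

The marked fraction in the recapture sample should equal the marked fraction in the population: 6/30 = 23/N.
N = (23 × 30) / 6 = 690 / 6 = 115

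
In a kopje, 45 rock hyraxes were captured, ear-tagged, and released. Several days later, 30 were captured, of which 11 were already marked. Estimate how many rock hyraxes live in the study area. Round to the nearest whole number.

If marked individuals mix randomly, R/C ≈ M/N, giving N ≈ M·C/R.
N = (45 × 30) / 11 = 1350 / 11 ≈ 122.7 → 123

N ≈ 123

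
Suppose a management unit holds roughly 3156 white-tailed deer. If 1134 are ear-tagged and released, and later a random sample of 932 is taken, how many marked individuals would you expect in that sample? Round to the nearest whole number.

expected recaptures ≈ 335

The marked fraction of the population is 1134/3156, so in a sample of 932 expect C·(M/N) marked.
E[R] = 1134 × 932 / 3156 = 1056888 / 3156 ≈ 334.9 → 335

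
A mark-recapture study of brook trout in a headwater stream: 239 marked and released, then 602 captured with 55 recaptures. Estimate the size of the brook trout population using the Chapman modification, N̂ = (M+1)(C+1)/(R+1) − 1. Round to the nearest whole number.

N̂ = (239+1)(602+1)/(55+1) − 1 = 240·603/56 − 1
= 144720/56 − 1 ≈ 2584.3 − 1 ≈ 2583.3 → 2583

N ≈ 2583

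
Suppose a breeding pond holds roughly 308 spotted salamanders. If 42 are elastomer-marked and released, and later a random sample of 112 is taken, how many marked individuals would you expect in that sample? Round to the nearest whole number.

The marked fraction of the population is 42/308, so in a sample of 112 expect C·(M/N) marked.
E[R] = 42 × 112 / 308 = 4704 / 308 ≈ 15.3 → 15

expected recaptures ≈ 15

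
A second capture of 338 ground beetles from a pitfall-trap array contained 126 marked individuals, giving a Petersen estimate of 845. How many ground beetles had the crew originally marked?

From N = M·C/R: M = N·R / C = 845·126 / 338 = 106470 / 338 = 315.

M = 315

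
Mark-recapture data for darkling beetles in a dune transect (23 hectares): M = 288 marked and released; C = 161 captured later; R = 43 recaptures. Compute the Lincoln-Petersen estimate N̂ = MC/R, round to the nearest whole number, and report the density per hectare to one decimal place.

density ≈ 46.9 darkling beetles per hectare

N̂ = 288·161/43 = 46368/43 ≈ 1078.3 → 1078
Density = N̂ / area = 1078 / 23 ≈ 46.87 → 46.9 per hectare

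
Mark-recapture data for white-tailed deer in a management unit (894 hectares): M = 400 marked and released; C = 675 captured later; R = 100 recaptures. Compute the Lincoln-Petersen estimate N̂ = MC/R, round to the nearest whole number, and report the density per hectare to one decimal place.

density ≈ 3.0 white-tailed deer per hectare

N̂ = 400·675/100 = 270000/100 = 2700
Density = N̂ / area = 2700 / 894 ≈ 3.02 → 3.0 per hectare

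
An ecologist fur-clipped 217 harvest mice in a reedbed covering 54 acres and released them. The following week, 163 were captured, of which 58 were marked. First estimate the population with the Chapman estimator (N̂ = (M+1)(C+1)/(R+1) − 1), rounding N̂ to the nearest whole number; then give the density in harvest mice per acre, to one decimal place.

density ≈ 11.2 harvest mice per acre

N̂ = 218·164/59 − 1 = 35752/59 − 1 ≈ 605.0 → 605
Density = N̂ / area = 605 / 54 ≈ 11.20 → 11.2 per acre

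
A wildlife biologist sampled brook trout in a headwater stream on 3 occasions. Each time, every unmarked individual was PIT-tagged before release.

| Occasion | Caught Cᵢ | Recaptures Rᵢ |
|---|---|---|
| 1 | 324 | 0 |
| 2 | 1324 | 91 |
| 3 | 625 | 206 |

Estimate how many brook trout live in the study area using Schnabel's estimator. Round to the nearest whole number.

N ≈ 4721

Marked at large before each occasion: Mᵢ = Σⱼ<ᵢ (Cⱼ − Rⱼ) → M1=0, M2=324, M3=1557
Σ MᵢCᵢ = 0·324 + 324·1324 + 1557·625 = 0 + 428976 + 973125 = 1402101
Σ Rᵢ = 0 + 91 + 206 = 297
N̂ = 1402101 / 297 ≈ 4720.9 → 4721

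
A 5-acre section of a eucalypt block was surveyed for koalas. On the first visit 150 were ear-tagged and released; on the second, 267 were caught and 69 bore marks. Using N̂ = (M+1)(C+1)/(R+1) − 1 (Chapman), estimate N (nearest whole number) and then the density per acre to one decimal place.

N̂ = 151·268/70 − 1 = 40468/70 − 1 ≈ 577.1 → 577
Density = N̂ / area = 577 / 5 ≈ 115.40 → 115.4 per acre

density ≈ 115.4 koalas per acre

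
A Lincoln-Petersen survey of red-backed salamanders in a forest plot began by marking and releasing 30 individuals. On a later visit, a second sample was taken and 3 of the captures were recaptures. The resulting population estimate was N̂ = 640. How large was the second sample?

From N = M·C/R: C = N·R / M = 640·3 / 30 = 1920 / 30 = 64.

C = 64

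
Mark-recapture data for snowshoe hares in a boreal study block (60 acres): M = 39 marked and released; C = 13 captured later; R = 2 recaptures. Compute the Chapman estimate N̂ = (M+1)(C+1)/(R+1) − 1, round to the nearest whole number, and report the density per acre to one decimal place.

density ≈ 3.1 snowshoe hares per acre

N̂ = 40·14/3 − 1 = 560/3 − 1 ≈ 185.7 → 186
Density = N̂ / area = 186 / 60 ≈ 3.10 → 3.1 per acre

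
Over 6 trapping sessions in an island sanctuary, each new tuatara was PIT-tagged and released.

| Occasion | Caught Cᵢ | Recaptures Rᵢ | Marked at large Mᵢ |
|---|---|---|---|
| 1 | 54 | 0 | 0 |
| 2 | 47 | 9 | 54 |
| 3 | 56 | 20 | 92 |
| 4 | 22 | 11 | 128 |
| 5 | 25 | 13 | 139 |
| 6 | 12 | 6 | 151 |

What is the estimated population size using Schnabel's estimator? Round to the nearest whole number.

N ≈ 268

Σ MᵢCᵢ = 0·54 + 54·47 + 92·56 + 128·22 + 139·25 + 151·12 = 0 + 2538 + 5152 + 2816 + 3475 + 1812 = 15793
Σ Rᵢ = 0 + 9 + 20 + 11 + 13 + 6 = 59
N̂ = 15793 / 59 ≈ 267.7 → 268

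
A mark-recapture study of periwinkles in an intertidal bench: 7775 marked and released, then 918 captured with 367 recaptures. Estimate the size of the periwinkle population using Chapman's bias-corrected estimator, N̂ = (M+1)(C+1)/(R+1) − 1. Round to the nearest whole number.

N ≈ 19,418

N̂ = (7775+1)(918+1)/(367+1) − 1 = 7776·919/368 − 1
= 7146144/368 − 1 ≈ 19418.9 − 1 ≈ 19417.9 → 19418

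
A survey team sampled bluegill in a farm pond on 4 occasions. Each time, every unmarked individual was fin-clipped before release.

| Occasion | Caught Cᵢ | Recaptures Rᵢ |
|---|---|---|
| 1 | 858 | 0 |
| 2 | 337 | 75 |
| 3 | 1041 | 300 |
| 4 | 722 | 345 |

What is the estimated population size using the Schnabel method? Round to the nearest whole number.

N ≈ 3887

Marked at large before each occasion: Mᵢ = Σⱼ<ᵢ (Cⱼ − Rⱼ) → M1=0, M2=858, M3=1120, M4=1861
Σ MᵢCᵢ = 0·858 + 858·337 + 1120·1041 + 1861·722 = 0 + 289146 + 1165920 + 1343642 = 2798708
Σ Rᵢ = 0 + 75 + 300 + 345 = 720
N̂ = 2798708 / 720 ≈ 3887.1 → 3887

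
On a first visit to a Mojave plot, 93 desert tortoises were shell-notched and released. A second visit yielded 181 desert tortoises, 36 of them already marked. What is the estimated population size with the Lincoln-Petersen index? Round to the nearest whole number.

The marked fraction in the recapture sample should equal the marked fraction in the population: 36/181 = 93/N.
N = (93 × 181) / 36 = 16833 / 36 ≈ 467.6 → 468

N ≈ 468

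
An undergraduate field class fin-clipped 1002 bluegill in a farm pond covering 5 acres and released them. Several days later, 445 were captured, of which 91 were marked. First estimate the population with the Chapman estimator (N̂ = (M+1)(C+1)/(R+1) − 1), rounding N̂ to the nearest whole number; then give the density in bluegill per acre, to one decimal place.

N̂ = 1003·446/92 − 1 = 447338/92 − 1 ≈ 4861.4 → 4861
Density = N̂ / area = 4861 / 5 ≈ 972.20 → 972.2 per acre

density ≈ 972.2 bluegill per acre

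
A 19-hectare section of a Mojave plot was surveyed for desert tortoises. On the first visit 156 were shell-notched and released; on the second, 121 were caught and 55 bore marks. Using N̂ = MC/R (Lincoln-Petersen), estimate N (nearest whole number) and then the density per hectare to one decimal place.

N̂ = 156·121/55 = 18876/55 ≈ 343.2 → 343
Density = N̂ / area = 343 / 19 ≈ 18.05 → 18.1 per hectare

density ≈ 18.1 desert tortoises per hectare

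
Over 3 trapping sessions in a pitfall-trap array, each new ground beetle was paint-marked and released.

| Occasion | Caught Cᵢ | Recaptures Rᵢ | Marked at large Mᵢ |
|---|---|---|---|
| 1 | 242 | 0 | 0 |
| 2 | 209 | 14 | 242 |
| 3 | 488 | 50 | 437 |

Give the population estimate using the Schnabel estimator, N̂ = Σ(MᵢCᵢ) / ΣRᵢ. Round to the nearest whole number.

N ≈ 4122

Σ MᵢCᵢ = 0·242 + 242·209 + 437·488 = 0 + 50578 + 213256 = 263834
Σ Rᵢ = 0 + 14 + 50 = 64
N̂ = 263834 / 64 ≈ 4122.4 → 4122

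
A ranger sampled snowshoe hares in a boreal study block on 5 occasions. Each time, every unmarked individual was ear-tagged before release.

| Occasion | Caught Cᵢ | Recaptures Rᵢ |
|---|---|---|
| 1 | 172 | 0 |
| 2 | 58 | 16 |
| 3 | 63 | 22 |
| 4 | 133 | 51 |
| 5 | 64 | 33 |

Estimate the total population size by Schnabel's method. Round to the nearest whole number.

Marked at large before each occasion: Mᵢ = Σⱼ<ᵢ (Cⱼ − Rⱼ) → M1=0, M2=172, M3=214, M4=255, M5=337
Σ MᵢCᵢ = 0·172 + 172·58 + 214·63 + 255·133 + 337·64 = 0 + 9976 + 13482 + 33915 + 21568 = 78941
Σ Rᵢ = 0 + 16 + 22 + 51 + 33 = 122
N̂ = 78941 / 122 ≈ 647.1 → 647

N ≈ 647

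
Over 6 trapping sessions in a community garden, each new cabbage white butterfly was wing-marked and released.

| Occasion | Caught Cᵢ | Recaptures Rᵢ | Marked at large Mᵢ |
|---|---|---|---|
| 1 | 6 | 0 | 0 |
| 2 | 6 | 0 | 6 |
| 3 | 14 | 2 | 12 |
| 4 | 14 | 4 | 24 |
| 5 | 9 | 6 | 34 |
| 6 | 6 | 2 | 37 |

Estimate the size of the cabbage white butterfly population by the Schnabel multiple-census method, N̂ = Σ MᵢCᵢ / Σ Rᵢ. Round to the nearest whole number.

N ≈ 76

Σ MᵢCᵢ = 0·6 + 6·6 + 12·14 + 24·14 + 34·9 + 37·6 = 0 + 36 + 168 + 336 + 306 + 222 = 1068
Σ Rᵢ = 0 + 0 + 2 + 4 + 6 + 2 = 14
N̂ = 1068 / 14 ≈ 76.3 → 76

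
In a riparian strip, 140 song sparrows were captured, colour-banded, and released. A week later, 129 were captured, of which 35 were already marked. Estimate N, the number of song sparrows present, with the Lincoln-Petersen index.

If marked individuals mix randomly, R/C ≈ M/N, giving N ≈ M·C/R.
N = (140 × 129) / 35 = 18060 / 35 = 516

N = 516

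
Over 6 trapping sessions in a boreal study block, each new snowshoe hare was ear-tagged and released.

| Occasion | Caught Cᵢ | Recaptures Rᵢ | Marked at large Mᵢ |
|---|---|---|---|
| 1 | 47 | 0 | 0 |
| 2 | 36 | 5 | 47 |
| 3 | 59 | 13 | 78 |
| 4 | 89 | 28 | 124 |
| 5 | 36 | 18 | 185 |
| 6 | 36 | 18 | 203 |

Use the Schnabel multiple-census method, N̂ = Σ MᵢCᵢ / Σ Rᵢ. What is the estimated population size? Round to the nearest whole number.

N ≈ 382

Σ MᵢCᵢ = 0·47 + 47·36 + 78·59 + 124·89 + 185·36 + 203·36 = 0 + 1692 + 4602 + 11036 + 6660 + 7308 = 31298
Σ Rᵢ = 0 + 5 + 13 + 28 + 18 + 18 = 82
N̂ = 31298 / 82 ≈ 381.7 → 382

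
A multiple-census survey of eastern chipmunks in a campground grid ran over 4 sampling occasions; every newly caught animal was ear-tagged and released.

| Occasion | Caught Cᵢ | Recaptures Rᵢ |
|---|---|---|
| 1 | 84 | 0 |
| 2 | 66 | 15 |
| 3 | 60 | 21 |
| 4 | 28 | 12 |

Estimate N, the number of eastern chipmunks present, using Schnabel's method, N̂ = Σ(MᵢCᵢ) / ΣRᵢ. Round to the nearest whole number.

N ≈ 386

Marked at large before each occasion: Mᵢ = Σⱼ<ᵢ (Cⱼ − Rⱼ) → M1=0, M2=84, M3=135, M4=174
Σ MᵢCᵢ = 0·84 + 84·66 + 135·60 + 174·28 = 0 + 5544 + 8100 + 4872 = 18516
Σ Rᵢ = 0 + 15 + 21 + 12 = 48
N̂ = 18516 / 48 ≈ 385.8 → 386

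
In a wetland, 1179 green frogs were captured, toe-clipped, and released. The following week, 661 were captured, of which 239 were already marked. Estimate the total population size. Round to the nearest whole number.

N = (1179 × 661) / 239 = 779319 / 239 ≈ 3260.7 → 3261

N ≈ 3261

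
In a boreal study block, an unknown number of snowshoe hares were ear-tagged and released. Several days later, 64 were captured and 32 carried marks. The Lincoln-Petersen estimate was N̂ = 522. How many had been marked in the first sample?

From N = M·C/R: M = N·R / C = 522·32 / 64 = 16704 / 64 = 261.

M = 261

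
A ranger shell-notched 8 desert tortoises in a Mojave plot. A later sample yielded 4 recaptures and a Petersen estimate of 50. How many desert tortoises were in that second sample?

C = 25

From N = M·C/R: C = N·R / M = 50·4 / 8 = 200 / 8 = 25.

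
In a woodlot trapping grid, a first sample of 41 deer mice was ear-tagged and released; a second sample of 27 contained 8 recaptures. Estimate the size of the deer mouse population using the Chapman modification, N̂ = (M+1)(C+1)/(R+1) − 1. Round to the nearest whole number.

N̂ = (41+1)(27+1)/(8+1) − 1 = 42·28/9 − 1
= 1176/9 − 1 ≈ 130.7 − 1 ≈ 129.7 → 130

N ≈ 130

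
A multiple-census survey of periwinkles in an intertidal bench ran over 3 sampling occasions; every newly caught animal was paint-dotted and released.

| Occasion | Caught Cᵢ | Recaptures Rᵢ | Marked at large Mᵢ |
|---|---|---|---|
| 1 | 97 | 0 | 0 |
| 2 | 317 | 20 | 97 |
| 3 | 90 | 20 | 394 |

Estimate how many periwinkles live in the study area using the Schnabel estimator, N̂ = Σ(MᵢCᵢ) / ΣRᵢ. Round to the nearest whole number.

Σ MᵢCᵢ = 0·97 + 97·317 + 394·90 = 0 + 30749 + 35460 = 66209
Σ Rᵢ = 0 + 20 + 20 = 40
N̂ = 66209 / 40 ≈ 1655.2 → 1655

N ≈ 1655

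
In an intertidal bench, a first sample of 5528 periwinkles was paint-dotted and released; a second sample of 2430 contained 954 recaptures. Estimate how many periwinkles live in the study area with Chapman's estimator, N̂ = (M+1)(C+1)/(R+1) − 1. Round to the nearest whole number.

N ≈ 14,073

N̂ = (5528+1)(2430+1)/(954+1) − 1 = 5529·2431/955 − 1
= 13440999/955 − 1 ≈ 14074.3 − 1 ≈ 14073.3 → 14073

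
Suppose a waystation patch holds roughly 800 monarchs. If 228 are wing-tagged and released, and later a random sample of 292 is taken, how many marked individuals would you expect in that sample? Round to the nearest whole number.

Expected recaptures E[R] = M·C / N.
E[R] = 228 × 292 / 800 = 66576 / 800 ≈ 83.2 → 83

expected recaptures ≈ 83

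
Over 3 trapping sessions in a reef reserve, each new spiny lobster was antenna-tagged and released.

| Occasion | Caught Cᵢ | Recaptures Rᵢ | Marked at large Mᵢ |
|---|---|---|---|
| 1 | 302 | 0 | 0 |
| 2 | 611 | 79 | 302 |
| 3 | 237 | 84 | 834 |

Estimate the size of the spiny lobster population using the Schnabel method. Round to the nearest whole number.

Σ MᵢCᵢ = 0·302 + 302·611 + 834·237 = 0 + 184522 + 197658 = 382180
Σ Rᵢ = 0 + 79 + 84 = 163
N̂ = 382180 / 163 ≈ 2344.7 → 2345

N ≈ 2345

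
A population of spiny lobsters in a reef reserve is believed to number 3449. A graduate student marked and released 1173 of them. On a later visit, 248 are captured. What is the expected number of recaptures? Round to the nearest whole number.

Expected recaptures E[R] = M·C / N.
E[R] = 1173 × 248 / 3449 = 290904 / 3449 ≈ 84.3 → 84

expected recaptures ≈ 84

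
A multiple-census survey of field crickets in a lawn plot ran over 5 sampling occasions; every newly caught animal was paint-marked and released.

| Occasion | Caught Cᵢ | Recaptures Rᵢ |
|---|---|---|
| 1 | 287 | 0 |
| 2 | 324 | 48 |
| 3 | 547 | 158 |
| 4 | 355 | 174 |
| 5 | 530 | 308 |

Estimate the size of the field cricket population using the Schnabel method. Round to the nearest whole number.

N ≈ 1947

Marked at large before each occasion: Mᵢ = Σⱼ<ᵢ (Cⱼ − Rⱼ) → M1=0, M2=287, M3=563, M4=952, M5=1133
Σ MᵢCᵢ = 0·287 + 287·324 + 563·547 + 952·355 + 1133·530 = 0 + 92988 + 307961 + 337960 + 600490 = 1339399
Σ Rᵢ = 0 + 48 + 158 + 174 + 308 = 688
N̂ = 1339399 / 688 ≈ 1946.8 → 1947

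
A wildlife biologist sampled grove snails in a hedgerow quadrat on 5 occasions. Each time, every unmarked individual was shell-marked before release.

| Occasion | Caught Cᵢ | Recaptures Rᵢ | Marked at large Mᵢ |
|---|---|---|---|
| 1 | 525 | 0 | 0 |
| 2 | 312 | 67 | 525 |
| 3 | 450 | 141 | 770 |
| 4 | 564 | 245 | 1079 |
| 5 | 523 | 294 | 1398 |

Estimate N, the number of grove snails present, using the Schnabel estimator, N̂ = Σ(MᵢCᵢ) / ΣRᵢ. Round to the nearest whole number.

Σ MᵢCᵢ = 0·525 + 525·312 + 770·450 + 1079·564 + 1398·523 = 0 + 163800 + 346500 + 608556 + 731154 = 1850010
Σ Rᵢ = 0 + 67 + 141 + 245 + 294 = 747
N̂ = 1850010 / 747 ≈ 2476.6 → 2477

N ≈ 2477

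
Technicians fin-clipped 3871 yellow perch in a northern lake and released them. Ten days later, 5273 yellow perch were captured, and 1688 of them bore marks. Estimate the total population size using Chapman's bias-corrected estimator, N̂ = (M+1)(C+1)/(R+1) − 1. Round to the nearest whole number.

N̂ = (3871+1)(5273+1)/(1688+1) − 1 = 3872·5274/1689 − 1
= 20420928/1689 − 1 ≈ 12090.5 − 1 ≈ 12089.5 → 12090

N ≈ 12,090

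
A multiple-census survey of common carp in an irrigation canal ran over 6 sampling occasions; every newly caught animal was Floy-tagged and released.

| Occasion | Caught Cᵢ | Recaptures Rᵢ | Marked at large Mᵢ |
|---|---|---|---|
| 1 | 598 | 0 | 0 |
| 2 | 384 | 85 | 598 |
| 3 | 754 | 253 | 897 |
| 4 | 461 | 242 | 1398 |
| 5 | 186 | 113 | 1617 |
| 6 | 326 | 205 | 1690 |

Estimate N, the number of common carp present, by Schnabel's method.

N = 2675

Σ MᵢCᵢ = 0·598 + 598·384 + 897·754 + 1398·461 + 1617·186 + 1690·326 = 0 + 229632 + 676338 + 644478 + 300762 + 550940 = 2402150
Σ Rᵢ = 0 + 85 + 253 + 242 + 113 + 205 = 898
N̂ = 2402150 / 898 = 2675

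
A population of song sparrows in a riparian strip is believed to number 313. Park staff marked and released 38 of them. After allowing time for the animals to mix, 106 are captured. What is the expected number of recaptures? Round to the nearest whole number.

The marked fraction of the population is 38/313, so in a sample of 106 expect C·(M/N) marked.
E[R] = 38 × 106 / 313 = 4028 / 313 ≈ 12.9 → 13

expected recaptures ≈ 13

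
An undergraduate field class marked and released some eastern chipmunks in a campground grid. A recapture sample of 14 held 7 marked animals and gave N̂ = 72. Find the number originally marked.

From N = M·C/R: M = N·R / C = 72·7 / 14 = 504 / 14 = 36.

M = 36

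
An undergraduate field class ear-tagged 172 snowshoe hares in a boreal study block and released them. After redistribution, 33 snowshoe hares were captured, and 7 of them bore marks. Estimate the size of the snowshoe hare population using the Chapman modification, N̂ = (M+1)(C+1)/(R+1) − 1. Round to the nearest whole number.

N ≈ 734

N̂ = (172+1)(33+1)/(7+1) − 1 = 173·34/8 − 1
= 5882/8 − 1 ≈ 735.2 − 1 ≈ 734.2 → 734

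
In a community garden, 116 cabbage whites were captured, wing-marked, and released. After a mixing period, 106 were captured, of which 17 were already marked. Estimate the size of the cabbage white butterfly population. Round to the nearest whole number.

N ≈ 723

The marked fraction in the recapture sample should equal the marked fraction in the population: 17/106 = 116/N.
N = (116 × 106) / 17 = 12296 / 17 ≈ 723.3 → 723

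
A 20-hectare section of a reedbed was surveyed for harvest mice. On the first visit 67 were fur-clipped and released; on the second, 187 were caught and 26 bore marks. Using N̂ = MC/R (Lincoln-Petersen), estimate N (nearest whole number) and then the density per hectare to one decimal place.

density ≈ 24.1 harvest mice per hectare

N̂ = 67·187/26 = 12529/26 ≈ 481.9 → 482
Density = N̂ / area = 482 / 20 ≈ 24.10 → 24.1 per hectare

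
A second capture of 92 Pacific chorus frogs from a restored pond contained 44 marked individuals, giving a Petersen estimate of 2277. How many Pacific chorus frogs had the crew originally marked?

M = 1089

From N = M·C/R: M = N·R / C = 2277·44 / 92 = 100188 / 92 = 1089.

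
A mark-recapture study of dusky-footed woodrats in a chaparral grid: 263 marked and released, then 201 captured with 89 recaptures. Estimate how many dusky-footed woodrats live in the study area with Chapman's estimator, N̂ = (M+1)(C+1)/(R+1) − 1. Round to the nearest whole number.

N̂ = (263+1)(201+1)/(89+1) − 1 = 264·202/90 − 1
= 53328/90 − 1 ≈ 592.5 − 1 ≈ 591.5 → 592

N ≈ 592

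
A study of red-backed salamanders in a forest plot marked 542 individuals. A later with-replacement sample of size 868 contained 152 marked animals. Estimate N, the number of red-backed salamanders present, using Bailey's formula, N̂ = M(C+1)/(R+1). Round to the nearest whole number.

N ≈ 3078

N̂ = 542·(868+1)/(152+1) = 542·869/153 = 470998/153 ≈ 3078.4 → 3078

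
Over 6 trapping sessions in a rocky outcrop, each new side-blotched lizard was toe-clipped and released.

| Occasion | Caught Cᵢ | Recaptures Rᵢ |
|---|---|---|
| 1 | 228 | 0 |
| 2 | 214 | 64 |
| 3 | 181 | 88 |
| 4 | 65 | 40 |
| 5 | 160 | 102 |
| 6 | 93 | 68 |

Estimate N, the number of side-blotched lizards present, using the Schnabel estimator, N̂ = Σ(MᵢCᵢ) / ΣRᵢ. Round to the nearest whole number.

Marked at large before each occasion: Mᵢ = Σⱼ<ᵢ (Cⱼ − Rⱼ) → M1=0, M2=228, M3=378, M4=471, M5=496, M6=554
Σ MᵢCᵢ = 0·228 + 228·214 + 378·181 + 471·65 + 496·160 + 554·93 = 0 + 48792 + 68418 + 30615 + 79360 + 51522 = 278707
Σ Rᵢ = 0 + 64 + 88 + 40 + 102 + 68 = 362
N̂ = 278707 / 362 ≈ 769.9 → 770

N ≈ 770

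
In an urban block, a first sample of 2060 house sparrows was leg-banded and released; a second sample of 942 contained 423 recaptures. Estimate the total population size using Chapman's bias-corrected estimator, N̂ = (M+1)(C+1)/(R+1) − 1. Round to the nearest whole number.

N̂ = (2060+1)(942+1)/(423+1) − 1 = 2061·943/424 − 1
= 1943523/424 − 1 ≈ 4583.8 − 1 ≈ 4582.8 → 4583

N ≈ 4583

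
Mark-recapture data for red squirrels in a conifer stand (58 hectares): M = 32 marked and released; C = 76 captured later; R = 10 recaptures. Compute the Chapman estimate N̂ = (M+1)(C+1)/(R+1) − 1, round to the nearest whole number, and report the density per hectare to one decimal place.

N̂ = 33·77/11 − 1 = 2541/11 − 1 = 230
Density = N̂ / area = 230 / 58 ≈ 3.97 → 4.0 per hectare

density ≈ 4.0 red squirrels per hectare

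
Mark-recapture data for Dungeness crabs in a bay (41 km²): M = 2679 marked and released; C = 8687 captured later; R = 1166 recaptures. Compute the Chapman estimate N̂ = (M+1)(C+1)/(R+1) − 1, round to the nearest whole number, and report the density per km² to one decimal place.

N̂ = 2680·8688/1167 − 1 = 23283840/1167 − 1 ≈ 19950.9 → 19951
Density = N̂ / area = 19951 / 41 ≈ 486.61 → 486.6 per km²

density ≈ 486.6 Dungeness crabs per km²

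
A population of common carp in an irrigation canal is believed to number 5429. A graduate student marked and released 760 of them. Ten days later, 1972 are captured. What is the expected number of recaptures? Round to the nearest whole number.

Expected recaptures E[R] = M·C / N.
E[R] = 760 × 1972 / 5429 = 1498720 / 5429 ≈ 276.1 → 276

expected recaptures ≈ 276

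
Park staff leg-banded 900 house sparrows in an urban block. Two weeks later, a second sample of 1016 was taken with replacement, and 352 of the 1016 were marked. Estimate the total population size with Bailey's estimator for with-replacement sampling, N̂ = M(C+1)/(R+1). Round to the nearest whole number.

N̂ = 900·(1016+1)/(352+1) = 900·1017/353 = 915300/353 ≈ 2592.9 → 2593

N ≈ 2593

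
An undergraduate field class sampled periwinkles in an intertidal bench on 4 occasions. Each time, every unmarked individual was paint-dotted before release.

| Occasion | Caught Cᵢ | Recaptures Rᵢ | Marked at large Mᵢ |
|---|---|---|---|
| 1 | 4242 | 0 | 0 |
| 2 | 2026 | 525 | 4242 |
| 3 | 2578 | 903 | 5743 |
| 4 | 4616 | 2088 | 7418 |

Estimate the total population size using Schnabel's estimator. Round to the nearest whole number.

N ≈ 16,394

Σ MᵢCᵢ = 0·4242 + 4242·2026 + 5743·2578 + 7418·4616 = 0 + 8594292 + 14805454 + 34241488 = 57641234
Σ Rᵢ = 0 + 525 + 903 + 2088 = 3516
N̂ = 57641234 / 3516 ≈ 16394.0 → 16394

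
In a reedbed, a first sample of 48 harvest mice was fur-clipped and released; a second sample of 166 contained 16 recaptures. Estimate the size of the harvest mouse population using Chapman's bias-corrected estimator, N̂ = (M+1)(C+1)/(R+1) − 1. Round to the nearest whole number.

N ≈ 480

N̂ = (48+1)(166+1)/(16+1) − 1 = 49·167/17 − 1
= 8183/17 − 1 ≈ 481.4 − 1 ≈ 480.4 → 480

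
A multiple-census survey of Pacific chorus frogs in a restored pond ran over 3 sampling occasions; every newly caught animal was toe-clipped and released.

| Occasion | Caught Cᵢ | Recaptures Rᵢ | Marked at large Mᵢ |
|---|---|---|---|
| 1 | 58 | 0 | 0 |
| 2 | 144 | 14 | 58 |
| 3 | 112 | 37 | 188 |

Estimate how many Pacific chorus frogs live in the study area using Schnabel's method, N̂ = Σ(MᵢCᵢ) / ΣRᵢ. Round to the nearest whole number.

N ≈ 577

Σ MᵢCᵢ = 0·58 + 58·144 + 188·112 = 0 + 8352 + 21056 = 29408
Σ Rᵢ = 0 + 14 + 37 = 51
N̂ = 29408 / 51 ≈ 576.6 → 577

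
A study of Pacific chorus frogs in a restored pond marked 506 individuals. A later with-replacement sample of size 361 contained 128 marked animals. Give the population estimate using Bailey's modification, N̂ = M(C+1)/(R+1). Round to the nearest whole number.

N̂ = 506·(361+1)/(128+1) = 506·362/129 = 183172/129 ≈ 1419.9 → 1420

N ≈ 1420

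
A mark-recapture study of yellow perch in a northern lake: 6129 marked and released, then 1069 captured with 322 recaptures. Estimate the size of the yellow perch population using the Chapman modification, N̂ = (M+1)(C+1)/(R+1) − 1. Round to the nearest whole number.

N̂ = (6129+1)(1069+1)/(322+1) − 1 = 6130·1070/323 − 1
= 6559100/323 − 1 ≈ 20306.8 − 1 ≈ 20305.8 → 20306

N ≈ 20,306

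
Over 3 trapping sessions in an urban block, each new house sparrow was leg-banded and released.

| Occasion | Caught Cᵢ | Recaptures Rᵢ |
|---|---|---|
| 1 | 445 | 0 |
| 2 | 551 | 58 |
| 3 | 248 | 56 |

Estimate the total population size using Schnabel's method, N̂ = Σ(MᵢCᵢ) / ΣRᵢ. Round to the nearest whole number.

N ≈ 4191

Marked at large before each occasion: Mᵢ = Σⱼ<ᵢ (Cⱼ − Rⱼ) → M1=0, M2=445, M3=938
Σ MᵢCᵢ = 0·445 + 445·551 + 938·248 = 0 + 245195 + 232624 = 477819
Σ Rᵢ = 0 + 58 + 56 = 114
N̂ = 477819 / 114 ≈ 4191.4 → 4191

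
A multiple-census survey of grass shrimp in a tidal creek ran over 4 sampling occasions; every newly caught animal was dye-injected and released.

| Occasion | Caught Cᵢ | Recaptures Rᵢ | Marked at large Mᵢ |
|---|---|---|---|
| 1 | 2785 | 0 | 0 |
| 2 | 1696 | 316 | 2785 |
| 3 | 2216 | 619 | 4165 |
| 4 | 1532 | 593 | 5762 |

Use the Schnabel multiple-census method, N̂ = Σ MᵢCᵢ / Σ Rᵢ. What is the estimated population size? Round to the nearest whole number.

Σ MᵢCᵢ = 0·2785 + 2785·1696 + 4165·2216 + 5762·1532 = 0 + 4723360 + 9229640 + 8827384 = 22780384
Σ Rᵢ = 0 + 316 + 619 + 593 = 1528
N̂ = 22780384 / 1528 ≈ 14908.6 → 14909

N ≈ 14,909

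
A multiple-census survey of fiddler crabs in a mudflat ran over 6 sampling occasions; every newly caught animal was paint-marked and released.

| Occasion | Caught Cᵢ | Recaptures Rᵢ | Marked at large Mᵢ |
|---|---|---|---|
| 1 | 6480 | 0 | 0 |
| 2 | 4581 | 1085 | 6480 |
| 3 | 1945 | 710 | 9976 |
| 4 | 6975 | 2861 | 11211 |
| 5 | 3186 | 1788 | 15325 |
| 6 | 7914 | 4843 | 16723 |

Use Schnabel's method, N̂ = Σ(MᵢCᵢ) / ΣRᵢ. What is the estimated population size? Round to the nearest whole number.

N ≈ 27,328

Σ MᵢCᵢ = 0·6480 + 6480·4581 + 9976·1945 + 11211·6975 + 15325·3186 + 16723·7914 = 0 + 29684880 + 19403320 + 78196725 + 48825450 + 132345822 = 308456197
Σ Rᵢ = 0 + 1085 + 710 + 2861 + 1788 + 4843 = 11287
N̂ = 308456197 / 11287 ≈ 27328.4 → 27328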